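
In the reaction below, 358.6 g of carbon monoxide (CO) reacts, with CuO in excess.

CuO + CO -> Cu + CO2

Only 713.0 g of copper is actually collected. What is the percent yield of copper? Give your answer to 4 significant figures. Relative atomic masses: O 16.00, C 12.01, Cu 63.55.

87.63 %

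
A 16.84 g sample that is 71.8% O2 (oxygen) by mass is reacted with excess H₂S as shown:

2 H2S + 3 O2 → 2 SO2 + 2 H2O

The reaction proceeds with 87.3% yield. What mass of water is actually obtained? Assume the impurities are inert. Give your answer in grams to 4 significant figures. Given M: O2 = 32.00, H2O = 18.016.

Pure O2 available = 16.84 g × 0.718 = 12.091 g.
n(O2) = 12.091 g / 32.00 g/mol = 0.37785 mol.
From the equation the O2:H2O mole ratio is 3:2, so n(H2O) = 0.37785 × 2/3 = 0.25190 mol.
Mass of H2O = 0.25190 mol × 18.016 g/mol = 4.5382 g.
Actual mass collected = 4.5382 g × 0.873 = 3.9618 g.

3.962 g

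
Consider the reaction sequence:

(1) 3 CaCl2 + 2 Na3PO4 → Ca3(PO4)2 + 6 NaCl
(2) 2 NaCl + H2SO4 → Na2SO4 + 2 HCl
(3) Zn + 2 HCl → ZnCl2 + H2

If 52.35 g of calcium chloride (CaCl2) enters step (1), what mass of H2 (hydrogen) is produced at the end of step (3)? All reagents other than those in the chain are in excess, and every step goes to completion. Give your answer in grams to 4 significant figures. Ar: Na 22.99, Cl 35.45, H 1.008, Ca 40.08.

M(CaCl2) = 40.08 + 2(35.45) = 110.98 g/mol.
M(H2) = 2(1.008) = 2.016 g/mol.
n(CaCl2) = 52.35 / 110.98 = 0.47171 mol.
Reaction (1): CaCl2→NaCl ratio 3:6 ⇒ n(NaCl) = 0.94341 mol.
Reaction (2): NaCl→HCl ratio 2:2 ⇒ n(HCl) = 0.94341 mol.
Reaction (3): HCl→H2 ratio 2:1 ⇒ n(H2) = 0.47171 mol.
Mass of H2 = 0.47171 × 2.016 = 0.95096 g.

0.9510 g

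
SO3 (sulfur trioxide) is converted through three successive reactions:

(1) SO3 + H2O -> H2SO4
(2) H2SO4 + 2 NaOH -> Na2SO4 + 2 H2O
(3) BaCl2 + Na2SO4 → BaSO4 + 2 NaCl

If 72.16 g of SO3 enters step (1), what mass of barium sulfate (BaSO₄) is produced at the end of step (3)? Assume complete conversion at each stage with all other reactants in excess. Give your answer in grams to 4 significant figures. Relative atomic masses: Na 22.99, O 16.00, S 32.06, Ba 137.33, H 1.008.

M(SO3) = 32.06 + 3(16.00) = 80.06 g/mol.
M(BaSO4) = 137.33 + 32.06 + 4(16.00) = 233.39 g/mol.
n(SO3) = 72.16 / 80.06 = 0.90132 mol.
Reaction (1): SO3→H2SO4 ratio 1:1 ⇒ n(H2SO4) = 0.90132 mol.
Reaction (2): H2SO4→Na2SO4 ratio 1:1 ⇒ n(Na2SO4) = 0.90132 mol.
Reaction (3): Na2SO4→BaSO4 ratio 1:1 ⇒ n(BaSO4) = 0.90132 mol.
Mass of BaSO4 = 0.90132 × 233.39 = 210.36 g.

210.4 g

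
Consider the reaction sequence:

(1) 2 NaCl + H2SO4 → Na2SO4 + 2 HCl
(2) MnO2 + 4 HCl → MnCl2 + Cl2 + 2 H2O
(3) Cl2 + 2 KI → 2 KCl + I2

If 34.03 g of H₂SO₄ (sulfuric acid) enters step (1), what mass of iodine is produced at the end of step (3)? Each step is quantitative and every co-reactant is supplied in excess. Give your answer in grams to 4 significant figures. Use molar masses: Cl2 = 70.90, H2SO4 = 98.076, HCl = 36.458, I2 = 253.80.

44.03 g

n(H2SO4) = 34.03 / 98.076 = 0.34698 mol.
Reaction (1): H2SO4→HCl ratio 1:2 ⇒ n(HCl) = 0.69395 mol.
Reaction (2): HCl→Cl2 ratio 4:1 ⇒ n(Cl2) = 0.17349 mol.
Reaction (3): Cl2→I2 ratio 1:1 ⇒ n(I2) = 0.17349 mol.
Mass of I2 = 0.17349 × 253.80 = 44.031 g.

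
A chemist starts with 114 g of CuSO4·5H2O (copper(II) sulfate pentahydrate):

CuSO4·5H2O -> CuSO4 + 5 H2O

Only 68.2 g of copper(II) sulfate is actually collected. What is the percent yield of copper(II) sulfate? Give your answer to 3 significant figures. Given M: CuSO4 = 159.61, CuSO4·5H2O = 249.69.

n(CuSO4·5H2O) = 114.0 g / 249.69 g/mol = 0.4566 mol.
From the equation the CuSO4·5H2O:CuSO4 mole ratio is 1:1, so n(CuSO4) = 0.4566 × 1/1 = 0.4566 mol.
Mass of CuSO4 = 0.4566 mol × 159.61 g/mol = 72.87 g.
This is the theoretical yield. Percent yield = 68.2 g / 72.87 g × 100% = 93.59%.

93.6 %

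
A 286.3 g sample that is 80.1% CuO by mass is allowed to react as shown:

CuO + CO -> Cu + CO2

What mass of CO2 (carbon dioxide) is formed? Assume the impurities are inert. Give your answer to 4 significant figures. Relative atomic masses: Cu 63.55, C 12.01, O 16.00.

Mass of pure CuO = 286.3 g × 0.801 = 229.33 g.
M(CuO) = 63.55 + 16.00 = 79.55 g/mol.
M(CO2) = 12.01 + 2(16.00) = 44.01 g/mol.
n(CuO) = 229.33 g / 79.55 g/mol = 2.8828 mol.
From the equation the CuO:CO2 mole ratio is 1:1, so n(CO2) = 2.8828 × 1/1 = 2.8828 mol.
Mass of CO2 = 2.8828 mol × 44.01 g/mol = 126.87 g.

126.9 g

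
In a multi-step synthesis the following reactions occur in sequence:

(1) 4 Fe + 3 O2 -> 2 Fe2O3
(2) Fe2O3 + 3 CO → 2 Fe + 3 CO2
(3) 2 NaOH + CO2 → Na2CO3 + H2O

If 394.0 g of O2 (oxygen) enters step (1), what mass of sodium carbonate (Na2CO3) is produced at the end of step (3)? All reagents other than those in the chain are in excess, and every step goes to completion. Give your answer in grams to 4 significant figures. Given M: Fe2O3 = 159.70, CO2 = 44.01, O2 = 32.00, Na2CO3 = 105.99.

2610 g

n(O2) = 394.0 / 32.00 = 12.312 mol.
Reaction (1): O2→Fe2O3 ratio 3:2 ⇒ n(Fe2O3) = 8.2083 mol.
Reaction (2): Fe2O3→CO2 ratio 1:3 ⇒ n(CO2) = 24.625 mol.
Reaction (3): CO2→Na2CO3 ratio 1:1 ⇒ n(Na2CO3) = 24.625 mol.
Mass of Na2CO3 = 24.625 × 105.99 = 2610.0 g.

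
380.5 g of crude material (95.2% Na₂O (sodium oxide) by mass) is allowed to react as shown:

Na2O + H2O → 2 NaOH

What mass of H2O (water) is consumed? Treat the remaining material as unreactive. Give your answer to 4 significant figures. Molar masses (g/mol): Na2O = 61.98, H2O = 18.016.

Mass of pure Na2O = 380.5 g × 0.952 = 362.24 g.
n(Na2O) = 362.24 g / 61.98 g/mol = 5.8444 mol.
From the equation the Na2O:H2O mole ratio is 1:1, so n(H2O) = 5.8444 × 1/1 = 5.8444 mol.
Mass of H2O = 5.8444 mol × 18.016 g/mol = 105.29 g.

105.3 g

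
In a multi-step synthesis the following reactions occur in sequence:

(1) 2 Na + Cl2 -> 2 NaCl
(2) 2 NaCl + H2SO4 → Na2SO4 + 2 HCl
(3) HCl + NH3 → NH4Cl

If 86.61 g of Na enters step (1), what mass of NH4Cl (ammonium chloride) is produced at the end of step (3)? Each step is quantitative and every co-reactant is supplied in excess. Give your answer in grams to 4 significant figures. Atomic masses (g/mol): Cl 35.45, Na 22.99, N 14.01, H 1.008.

M(Na) = 22.99 g/mol.
M(NH4Cl) = 14.01 + 4(1.008) + 35.45 = 53.492 g/mol.
n(Na) = 86.61 / 22.99 = 3.7673 mol.
Reaction (1): Na→NaCl ratio 2:2 ⇒ n(NaCl) = 3.7673 mol.
Reaction (2): NaCl→HCl ratio 2:2 ⇒ n(HCl) = 3.7673 mol.
Reaction (3): HCl→NH4Cl ratio 1:1 ⇒ n(NH4Cl) = 3.7673 mol.
Mass of NH4Cl = 3.7673 × 53.492 = 201.52 g.

201.5 g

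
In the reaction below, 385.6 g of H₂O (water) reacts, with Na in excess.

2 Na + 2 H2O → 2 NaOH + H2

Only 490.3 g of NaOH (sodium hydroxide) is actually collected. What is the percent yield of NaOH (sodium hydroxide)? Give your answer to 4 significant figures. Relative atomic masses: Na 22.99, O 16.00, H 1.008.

57.27 %

M(H2O) = 2(1.008) + 16.00 = 18.016 g/mol.
M(NaOH) = 22.99 + 16.00 + 1.008 = 39.998 g/mol.
n(H2O) = 385.60 g / 18.016 g/mol = 21.403 mol.
From the equation the H2O:NaOH mole ratio is 2:2, so n(NaOH) = 21.403 × 2/2 = 21.403 mol.
Mass of NaOH = 21.403 mol × 39.998 g/mol = 856.09 g.
This is the theoretical yield. Percent yield = 490.3 g / 856.09 g × 100% = 57.272%.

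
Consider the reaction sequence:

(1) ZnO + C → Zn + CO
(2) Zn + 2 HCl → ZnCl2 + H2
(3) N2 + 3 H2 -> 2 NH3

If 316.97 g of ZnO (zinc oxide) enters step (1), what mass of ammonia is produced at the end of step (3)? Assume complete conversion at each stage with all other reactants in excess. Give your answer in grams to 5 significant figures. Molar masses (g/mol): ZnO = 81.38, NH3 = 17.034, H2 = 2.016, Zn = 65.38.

n(ZnO) = 316.97 / 81.38 = 3.89494 mol.
Reaction (1): ZnO→Zn ratio 1:1 ⇒ n(Zn) = 3.89494 mol.
Reaction (2): Zn→H2 ratio 1:1 ⇒ n(H2) = 3.89494 mol.
Reaction (3): H2→NH3 ratio 3:2 ⇒ n(NH3) = 2.59662 mol.
Mass of NH3 = 2.59662 × 17.034 = 44.2309 g.

44.231 g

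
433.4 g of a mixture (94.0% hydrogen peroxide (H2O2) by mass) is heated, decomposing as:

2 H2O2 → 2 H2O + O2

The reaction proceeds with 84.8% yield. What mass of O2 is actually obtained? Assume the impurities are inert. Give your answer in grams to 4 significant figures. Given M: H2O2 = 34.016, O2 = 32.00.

162.5 g

Pure H2O2 available = 433.4 g × 0.940 = 407.40 g.
n(H2O2) = 407.40 g / 34.016 g/mol = 11.977 mol.
From the equation the H2O2:O2 mole ratio is 2:1, so n(O2) = 11.977 × 1/2 = 5.9883 mol.
Mass of O2 = 5.9883 mol × 32.00 g/mol = 191.63 g.
Actual mass collected = 191.63 g × 0.848 = 162.50 g.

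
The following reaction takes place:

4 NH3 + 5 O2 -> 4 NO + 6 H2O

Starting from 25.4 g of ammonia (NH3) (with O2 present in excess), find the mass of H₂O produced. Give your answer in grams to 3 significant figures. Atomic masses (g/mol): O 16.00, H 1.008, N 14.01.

M(NH3) = 14.01 + 3(1.008) = 17.034 g/mol.
M(H2O) = 2(1.008) + 16.00 = 18.016 g/mol.
n(NH3) = 25.40 g / 17.034 g/mol = 1.491 mol.
From the equation the NH3:H2O mole ratio is 4:6, so n(H2O) = 1.491 × 6/4 = 2.237 mol.
Mass of H2O = 2.237 mol × 18.016 g/mol = 40.30 g.

40.3 g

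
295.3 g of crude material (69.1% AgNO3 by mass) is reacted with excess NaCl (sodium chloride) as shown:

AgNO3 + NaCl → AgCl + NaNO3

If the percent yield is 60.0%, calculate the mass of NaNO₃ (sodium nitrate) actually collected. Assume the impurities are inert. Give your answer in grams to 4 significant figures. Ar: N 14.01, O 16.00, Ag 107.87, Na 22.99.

Pure AgNO3 available = 295.3 g × 0.691 = 204.05 g.
M(AgNO3) = 107.87 + 14.01 + 3(16.00) = 169.88 g/mol.
M(NaNO3) = 22.99 + 14.01 + 3(16.00) = 85.00 g/mol.
n(AgNO3) = 204.05 g / 169.88 g/mol = 1.2012 mol.
From the equation the AgNO3:NaNO3 mole ratio is 1:1, so n(NaNO3) = 1.2012 × 1/1 = 1.2012 mol.
Mass of NaNO3 = 1.2012 mol × 85.00 g/mol = 102.10 g.
Actual mass collected = 102.10 g × 0.600 = 61.259 g.

61.26 g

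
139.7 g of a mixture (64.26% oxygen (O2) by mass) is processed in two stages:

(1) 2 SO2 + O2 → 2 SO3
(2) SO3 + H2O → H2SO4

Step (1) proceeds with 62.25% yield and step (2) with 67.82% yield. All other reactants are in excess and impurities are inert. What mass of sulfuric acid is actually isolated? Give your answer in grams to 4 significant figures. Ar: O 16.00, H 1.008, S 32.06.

232.3 g

Pure O2 = 139.7 × 0.6426 = 89.771 g.
M(O2) = 2(16.00) = 32.00 g/mol.
M(H2SO4) = 2(1.008) + 32.06 + 4(16.00) = 98.076 g/mol.
n(O2) = 89.771 / 32.00 = 2.8054 mol.
Step 1 (O2:SO3 = 1:2): theoretical n(SO3) = 5.6107 mol; at 62.25% yield, n(SO3) = 3.4927 mol.
Step 2 (SO3:H2SO4 = 1:1): theoretical n(H2SO4) = 3.4927 mol, so theoretical mass = 3.4927 × 98.076 = 342.55 g.
At 67.82% yield, actual mass of H2SO4 = 342.55 × 0.6782 = 232.31 g.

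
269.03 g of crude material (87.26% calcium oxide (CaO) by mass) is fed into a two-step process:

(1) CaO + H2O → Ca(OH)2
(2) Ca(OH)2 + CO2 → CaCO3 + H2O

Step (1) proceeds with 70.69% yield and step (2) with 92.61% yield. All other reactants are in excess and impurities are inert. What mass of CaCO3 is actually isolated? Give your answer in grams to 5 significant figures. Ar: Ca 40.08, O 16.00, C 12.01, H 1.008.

274.29 g

Pure CaO = 269.03 × 0.8726 = 234.756 g.
M(CaO) = 40.08 + 16.00 = 56.08 g/mol.
M(CaCO3) = 40.08 + 12.01 + 3(16.00) = 100.09 g/mol.
n(CaO) = 234.756 / 56.08 = 4.18608 mol.
Step 1 (CaO:Ca(OH)2 = 1:1): theoretical n(Ca(OH)2) = 4.18608 mol; at 70.69% yield, n(Ca(OH)2) = 2.95914 mol.
Step 2 (Ca(OH)2:CaCO3 = 1:1): theoretical n(CaCO3) = 2.95914 mol, so theoretical mass = 2.95914 × 100.09 = 296.181 g.
At 92.61% yield, actual mass of CaCO3 = 296.181 × 0.9261 = 274.293 g.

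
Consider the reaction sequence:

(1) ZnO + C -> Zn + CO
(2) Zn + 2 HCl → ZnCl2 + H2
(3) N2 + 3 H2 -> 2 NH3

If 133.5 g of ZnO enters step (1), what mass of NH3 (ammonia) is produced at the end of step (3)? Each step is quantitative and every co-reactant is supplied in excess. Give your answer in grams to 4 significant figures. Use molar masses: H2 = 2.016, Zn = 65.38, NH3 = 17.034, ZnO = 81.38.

n(ZnO) = 133.5 / 81.38 = 1.6405 mol.
Reaction (1): ZnO→Zn ratio 1:1 ⇒ n(Zn) = 1.6405 mol.
Reaction (2): Zn→H2 ratio 1:1 ⇒ n(H2) = 1.6405 mol.
Reaction (3): H2→NH3 ratio 3:2 ⇒ n(NH3) = 1.0936 mol.
Mass of NH3 = 1.0936 × 17.034 = 18.629 g.

18.63 g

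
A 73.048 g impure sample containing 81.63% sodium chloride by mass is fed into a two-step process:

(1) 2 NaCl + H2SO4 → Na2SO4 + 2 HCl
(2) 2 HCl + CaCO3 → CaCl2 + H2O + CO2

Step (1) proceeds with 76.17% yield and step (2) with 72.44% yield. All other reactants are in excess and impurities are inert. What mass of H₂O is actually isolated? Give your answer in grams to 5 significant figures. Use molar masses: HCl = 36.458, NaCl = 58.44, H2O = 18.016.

Pure NaCl = 73.048 × 0.8163 = 59.6291 g.
n(NaCl) = 59.6291 / 58.44 = 1.02035 mol.
Step 1 (NaCl:HCl = 2:2): theoretical n(HCl) = 1.02035 mol; at 76.17% yield, n(HCl) = 0.777198 mol.
Step 2 (HCl:H2O = 2:1): theoretical n(H2O) = 0.388599 mol, so theoretical mass = 0.388599 × 18.016 = 7.00100 g.
At 72.44% yield, actual mass of H2O = 7.00100 × 0.7244 = 5.07153 g.

5.0715 g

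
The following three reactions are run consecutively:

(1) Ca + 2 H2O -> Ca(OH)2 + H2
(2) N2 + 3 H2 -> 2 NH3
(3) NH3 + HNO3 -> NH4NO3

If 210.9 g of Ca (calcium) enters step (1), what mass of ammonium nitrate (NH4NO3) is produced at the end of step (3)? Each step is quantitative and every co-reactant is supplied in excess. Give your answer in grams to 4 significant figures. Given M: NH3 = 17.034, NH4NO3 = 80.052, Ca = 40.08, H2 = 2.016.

280.8 g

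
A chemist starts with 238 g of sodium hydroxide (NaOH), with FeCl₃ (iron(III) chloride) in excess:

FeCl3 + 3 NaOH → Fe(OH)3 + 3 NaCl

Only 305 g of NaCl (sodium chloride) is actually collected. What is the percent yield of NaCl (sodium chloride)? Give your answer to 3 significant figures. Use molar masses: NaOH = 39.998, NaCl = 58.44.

n(NaOH) = 238.0 g / 39.998 g/mol = 5.950 mol.
From the equation the NaOH:NaCl mole ratio is 3:3, so n(NaCl) = 5.950 × 3/3 = 5.950 mol.
Mass of NaCl = 5.950 mol × 58.44 g/mol = 347.7 g.
This is the theoretical yield. Percent yield = 305 g / 347.7 g × 100% = 87.71%.

87.7 %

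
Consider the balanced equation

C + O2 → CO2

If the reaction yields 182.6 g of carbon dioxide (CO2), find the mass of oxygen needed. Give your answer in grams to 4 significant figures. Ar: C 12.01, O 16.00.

M(CO2) = 12.01 + 2(16.00) = 44.01 g/mol.
M(O2) = 2(16.00) = 32.00 g/mol.
n(CO2) = 182.60 g / 44.01 g/mol = 4.1491 mol.
From the equation the CO2:O2 mole ratio is 1:1, so n(O2) = 4.1491 × 1/1 = 4.1491 mol.
Mass of O2 = 4.1491 mol × 32.00 g/mol = 132.77 g.

132.8 g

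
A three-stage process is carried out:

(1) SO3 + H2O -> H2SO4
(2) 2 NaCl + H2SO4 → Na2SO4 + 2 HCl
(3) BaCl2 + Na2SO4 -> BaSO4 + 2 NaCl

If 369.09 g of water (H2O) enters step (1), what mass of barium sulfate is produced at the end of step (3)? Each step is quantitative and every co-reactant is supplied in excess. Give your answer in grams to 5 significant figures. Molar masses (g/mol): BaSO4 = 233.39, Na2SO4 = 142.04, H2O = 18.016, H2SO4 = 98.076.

4781.4 g

n(H2O) = 369.09 / 18.016 = 20.4868 mol.
Reaction (1): H2O→H2SO4 ratio 1:1 ⇒ n(H2SO4) = 20.4868 mol.
Reaction (2): H2SO4→Na2SO4 ratio 1:1 ⇒ n(Na2SO4) = 20.4868 mol.
Reaction (3): Na2SO4→BaSO4 ratio 1:1 ⇒ n(BaSO4) = 20.4868 mol.
Mass of BaSO4 = 20.4868 × 233.39 = 4781.41 g.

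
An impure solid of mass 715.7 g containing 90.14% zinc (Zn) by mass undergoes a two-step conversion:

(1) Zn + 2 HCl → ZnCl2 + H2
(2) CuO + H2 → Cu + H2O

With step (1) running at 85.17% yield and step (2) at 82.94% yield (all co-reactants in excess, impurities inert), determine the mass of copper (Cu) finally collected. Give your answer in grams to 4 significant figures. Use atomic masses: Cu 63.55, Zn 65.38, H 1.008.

Pure Zn = 715.7 × 0.9014 = 645.13 g.
M(Zn) = 65.38 g/mol.
M(Cu) = 63.55 g/mol.
n(Zn) = 645.13 / 65.38 = 9.8674 mol.
Step 1 (Zn:H2 = 1:1): theoretical n(H2) = 9.8674 mol; at 85.17% yield, n(H2) = 8.4041 mol.
Step 2 (H2:Cu = 1:1): theoretical n(Cu) = 8.4041 mol, so theoretical mass = 8.4041 × 63.55 = 534.08 g.
At 82.94% yield, actual mass of Cu = 534.08 × 0.8294 = 442.97 g.

443.0 g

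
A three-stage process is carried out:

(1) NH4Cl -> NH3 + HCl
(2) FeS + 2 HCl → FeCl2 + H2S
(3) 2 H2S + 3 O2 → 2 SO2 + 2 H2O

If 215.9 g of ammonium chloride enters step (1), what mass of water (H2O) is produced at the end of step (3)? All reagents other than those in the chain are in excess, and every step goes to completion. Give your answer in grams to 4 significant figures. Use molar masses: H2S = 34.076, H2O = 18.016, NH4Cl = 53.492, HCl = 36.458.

n(NH4Cl) = 215.9 / 53.492 = 4.0361 mol.
Reaction (1): NH4Cl→HCl ratio 1:1 ⇒ n(HCl) = 4.0361 mol.
Reaction (2): HCl→H2S ratio 2:1 ⇒ n(H2S) = 2.0181 mol.
Reaction (3): H2S→H2O ratio 2:2 ⇒ n(H2O) = 2.0181 mol.
Mass of H2O = 2.0181 × 18.016 = 36.357 g.

36.36 g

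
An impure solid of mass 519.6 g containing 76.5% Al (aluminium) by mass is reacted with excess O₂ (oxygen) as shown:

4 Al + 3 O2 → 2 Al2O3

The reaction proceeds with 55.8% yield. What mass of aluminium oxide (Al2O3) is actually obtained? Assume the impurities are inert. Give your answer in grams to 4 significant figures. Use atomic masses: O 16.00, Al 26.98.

419.1 g

Pure Al available = 519.6 g × 0.765 = 397.49 g.
M(Al) = 26.98 g/mol.
M(Al2O3) = 2(26.98) + 3(16.00) = 101.96 g/mol.
n(Al) = 397.49 g / 26.98 g/mol = 14.733 mol.
From the equation the Al:Al2O3 mole ratio is 4:2, so n(Al2O3) = 14.733 × 2/4 = 7.3665 mol.
Mass of Al2O3 = 7.3665 mol × 101.96 g/mol = 751.08 g.
Actual mass collected = 751.08 g × 0.558 = 419.10 g.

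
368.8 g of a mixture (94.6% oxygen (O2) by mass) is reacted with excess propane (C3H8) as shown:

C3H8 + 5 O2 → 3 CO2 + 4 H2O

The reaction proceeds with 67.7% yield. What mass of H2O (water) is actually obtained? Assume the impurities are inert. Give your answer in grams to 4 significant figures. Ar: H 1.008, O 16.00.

106.4 g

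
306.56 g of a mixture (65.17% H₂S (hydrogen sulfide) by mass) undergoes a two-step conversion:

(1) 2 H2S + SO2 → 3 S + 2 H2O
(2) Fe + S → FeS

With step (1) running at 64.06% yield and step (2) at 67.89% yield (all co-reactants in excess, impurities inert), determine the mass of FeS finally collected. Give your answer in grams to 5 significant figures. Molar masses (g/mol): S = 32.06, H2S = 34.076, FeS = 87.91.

336.23 g

Pure H2S = 306.56 × 0.6517 = 199.785 g.
n(H2S) = 199.785 / 34.076 = 5.86293 mol.
Step 1 (H2S:S = 2:3): theoretical n(S) = 8.79439 mol; at 64.06% yield, n(S) = 5.63369 mol.
Step 2 (S:FeS = 1:1): theoretical n(FeS) = 5.63369 mol, so theoretical mass = 5.63369 × 87.91 = 495.258 g.
At 67.89% yield, actual mass of FeS = 495.258 × 0.6789 = 336.230 g.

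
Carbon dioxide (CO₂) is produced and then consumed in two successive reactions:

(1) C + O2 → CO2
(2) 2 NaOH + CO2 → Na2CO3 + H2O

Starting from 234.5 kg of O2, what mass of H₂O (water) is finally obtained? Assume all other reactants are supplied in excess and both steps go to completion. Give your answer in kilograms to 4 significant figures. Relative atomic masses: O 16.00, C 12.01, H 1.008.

M(O2) = 2(16.00) = 32.00 g/mol.
M(H2O) = 2(1.008) + 16.00 = 18.016 g/mol.
234.5 kg = 234500 g.
n(O2) = 234500 / 32.00 = 7328.1 mol.
Step 1 gives a 1:1 ratio of O2 to CO2, so n(CO2) = 7328.1 mol.
In step 2 the CO2:H2O ratio is 1:1, so n(H2O) = 7328.1 mol.
Mass of H2O = 7328.1 × 18.016 = 132020 g = 132.0 kg.

132.0 kg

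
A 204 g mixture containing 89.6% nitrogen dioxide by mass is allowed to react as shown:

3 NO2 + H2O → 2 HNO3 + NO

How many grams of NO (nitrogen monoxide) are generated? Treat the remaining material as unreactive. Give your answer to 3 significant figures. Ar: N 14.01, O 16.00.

39.7 g

Mass of pure NO2 = 204 g × 0.896 = 182.8 g.
M(NO2) = 14.01 + 2(16.00) = 46.01 g/mol.
M(NO) = 14.01 + 16.00 = 30.01 g/mol.
n(NO2) = 182.8 g / 46.01 g/mol = 3.973 mol.
From the equation the NO2:NO mole ratio is 3:1, so n(NO) = 3.973 × 1/3 = 1.324 mol.
Mass of NO = 1.324 mol × 30.01 g/mol = 39.74 g.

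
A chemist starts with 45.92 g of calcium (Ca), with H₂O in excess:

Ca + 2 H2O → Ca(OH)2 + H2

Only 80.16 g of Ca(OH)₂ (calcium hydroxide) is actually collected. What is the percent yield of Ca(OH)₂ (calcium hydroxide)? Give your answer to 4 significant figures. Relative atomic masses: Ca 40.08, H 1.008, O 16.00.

M(Ca) = 40.08 g/mol.
M(Ca(OH)2) = 40.08 + 2(16.00) + 2(1.008) = 74.096 g/mol.
n(Ca) = 45.920 g / 40.08 g/mol = 1.1457 mol.
From the equation the Ca:Ca(OH)2 mole ratio is 1:1, so n(Ca(OH)2) = 1.1457 × 1/1 = 1.1457 mol.
Mass of Ca(OH)2 = 1.1457 mol × 74.096 g/mol = 84.892 g.
This is the theoretical yield. Percent yield = 80.16 g / 84.892 g × 100% = 94.425%.

94.43 %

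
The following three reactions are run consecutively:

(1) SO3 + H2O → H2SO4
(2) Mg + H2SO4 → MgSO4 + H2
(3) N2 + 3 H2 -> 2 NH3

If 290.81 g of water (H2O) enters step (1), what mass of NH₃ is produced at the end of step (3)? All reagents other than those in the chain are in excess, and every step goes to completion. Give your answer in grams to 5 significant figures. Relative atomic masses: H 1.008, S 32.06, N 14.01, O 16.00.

183.31 g

M(H2O) = 2(1.008) + 16.00 = 18.016 g/mol.
M(NH3) = 14.01 + 3(1.008) = 17.034 g/mol.
n(H2O) = 290.81 / 18.016 = 16.1418 mol.
Reaction (1): H2O→H2SO4 ratio 1:1 ⇒ n(H2SO4) = 16.1418 mol.
Reaction (2): H2SO4→H2 ratio 1:1 ⇒ n(H2) = 16.1418 mol.
Reaction (3): H2→NH3 ratio 3:2 ⇒ n(NH3) = 10.7612 mol.
Mass of NH3 = 10.7612 × 17.034 = 183.306 g.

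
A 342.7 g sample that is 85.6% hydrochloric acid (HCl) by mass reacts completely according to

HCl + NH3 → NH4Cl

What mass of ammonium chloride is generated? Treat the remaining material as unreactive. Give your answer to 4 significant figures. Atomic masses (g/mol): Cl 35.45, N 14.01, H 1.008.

430.4 g

Mass of pure HCl = 342.7 g × 0.856 = 293.35 g.
M(HCl) = 1.008 + 35.45 = 36.458 g/mol.
M(NH4Cl) = 14.01 + 4(1.008) + 35.45 = 53.492 g/mol.
n(HCl) = 293.35 g / 36.458 g/mol = 8.0463 mol.
From the equation the HCl:NH4Cl mole ratio is 1:1, so n(NH4Cl) = 8.0463 × 1/1 = 8.0463 mol.
Mass of NH4Cl = 8.0463 mol × 53.492 g/mol = 430.41 g.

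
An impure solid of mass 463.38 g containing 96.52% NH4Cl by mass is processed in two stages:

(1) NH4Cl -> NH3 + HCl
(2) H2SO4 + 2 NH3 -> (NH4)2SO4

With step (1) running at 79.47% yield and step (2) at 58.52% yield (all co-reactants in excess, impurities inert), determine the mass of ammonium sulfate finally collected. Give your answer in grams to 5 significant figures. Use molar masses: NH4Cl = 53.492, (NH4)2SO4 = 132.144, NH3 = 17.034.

256.92 g

Pure NH4Cl = 463.38 × 0.9652 = 447.254 g.
n(NH4Cl) = 447.254 / 53.492 = 8.36115 mol.
Step 1 (NH4Cl:NH3 = 1:1): theoretical n(NH3) = 8.36115 mol; at 79.47% yield, n(NH3) = 6.64460 mol.
Step 2 (NH3:(NH4)2SO4 = 2:1): theoretical n((NH4)2SO4) = 3.32230 mol, so theoretical mass = 3.32230 × 132.144 = 439.022 g.
At 58.52% yield, actual mass of (NH4)2SO4 = 439.022 × 0.5852 = 256.916 g.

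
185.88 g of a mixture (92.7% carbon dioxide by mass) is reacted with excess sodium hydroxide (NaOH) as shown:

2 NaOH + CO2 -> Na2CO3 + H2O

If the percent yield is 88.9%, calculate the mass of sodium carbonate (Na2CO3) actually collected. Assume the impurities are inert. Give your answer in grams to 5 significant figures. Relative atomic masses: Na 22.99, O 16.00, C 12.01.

368.92 g

Pure CO2 available = 185.88 g × 0.927 = 172.311 g.
M(CO2) = 12.01 + 2(16.00) = 44.01 g/mol.
M(Na2CO3) = 2(22.99) + 12.01 + 3(16.00) = 105.99 g/mol.
n(CO2) = 172.311 g / 44.01 g/mol = 3.91526 mol.
From the equation the CO2:Na2CO3 mole ratio is 1:1, so n(Na2CO3) = 3.91526 × 1/1 = 3.91526 mol.
Mass of Na2CO3 = 3.91526 mol × 105.99 g/mol = 414.979 g.
Actual mass collected = 414.979 g × 0.889 = 368.916 g.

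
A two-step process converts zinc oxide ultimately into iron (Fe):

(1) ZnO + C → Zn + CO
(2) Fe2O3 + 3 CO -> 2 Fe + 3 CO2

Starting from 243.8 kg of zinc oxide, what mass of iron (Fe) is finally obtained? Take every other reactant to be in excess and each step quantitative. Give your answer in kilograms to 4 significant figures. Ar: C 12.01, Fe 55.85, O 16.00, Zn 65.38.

111.5 kg

M(ZnO) = 65.38 + 16.00 = 81.38 g/mol.
M(Fe) = 55.85 g/mol.
243.8 kg = 243800 g.
n(ZnO) = 243800 / 81.38 = 2995.8 mol.
Step 1 gives a 1:1 ratio of ZnO to CO, so n(CO) = 2995.8 mol.
In step 2 the CO:Fe ratio is 3:2, so n(Fe) = 1997.2 mol.
Mass of Fe = 1997.2 × 55.85 = 111540 g = 111.5 kg.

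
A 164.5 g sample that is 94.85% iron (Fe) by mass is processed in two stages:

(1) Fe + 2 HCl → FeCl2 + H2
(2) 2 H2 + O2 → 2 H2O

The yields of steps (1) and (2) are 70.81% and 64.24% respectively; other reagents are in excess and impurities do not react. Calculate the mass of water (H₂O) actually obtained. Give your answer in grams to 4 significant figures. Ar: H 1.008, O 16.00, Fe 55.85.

22.89 g

Pure Fe = 164.5 × 0.9485 = 156.03 g.
M(Fe) = 55.85 g/mol.
M(H2O) = 2(1.008) + 16.00 = 18.016 g/mol.
n(Fe) = 156.03 / 55.85 = 2.7937 mol.
Step 1 (Fe:H2 = 1:1): theoretical n(H2) = 2.7937 mol; at 70.81% yield, n(H2) = 1.9782 mol.
Step 2 (H2:H2O = 2:2): theoretical n(H2O) = 1.9782 mol, so theoretical mass = 1.9782 × 18.016 = 35.640 g.
At 64.24% yield, actual mass of H2O = 35.640 × 0.6424 = 22.895 g.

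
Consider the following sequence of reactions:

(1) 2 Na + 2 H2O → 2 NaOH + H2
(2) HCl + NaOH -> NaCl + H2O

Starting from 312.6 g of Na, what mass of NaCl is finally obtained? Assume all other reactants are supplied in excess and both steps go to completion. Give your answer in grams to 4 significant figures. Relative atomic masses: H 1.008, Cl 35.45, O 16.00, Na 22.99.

M(Na) = 22.99 g/mol.
M(NaCl) = 22.99 + 35.45 = 58.44 g/mol.
n(Na) = 312.60 / 22.99 = 13.597 mol.
Step 1 gives a 2:2 ratio of Na to NaOH, so n(NaOH) = 13.597 mol.
In step 2 the NaOH:NaCl ratio is 1:1, so n(NaCl) = 13.597 mol.
Mass of NaCl = 13.597 × 58.44 = 794.62 g.

794.6 g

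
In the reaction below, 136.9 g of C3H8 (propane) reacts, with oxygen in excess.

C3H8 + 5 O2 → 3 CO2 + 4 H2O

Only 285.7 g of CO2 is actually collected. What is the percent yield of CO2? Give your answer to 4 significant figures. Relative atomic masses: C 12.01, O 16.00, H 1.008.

69.70 %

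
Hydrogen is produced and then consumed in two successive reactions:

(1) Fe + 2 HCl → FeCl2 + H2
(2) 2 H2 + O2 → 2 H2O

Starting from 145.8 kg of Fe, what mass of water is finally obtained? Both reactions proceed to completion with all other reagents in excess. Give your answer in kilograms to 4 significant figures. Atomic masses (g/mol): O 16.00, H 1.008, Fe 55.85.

M(Fe) = 55.85 g/mol.
M(H2O) = 2(1.008) + 16.00 = 18.016 g/mol.
145.8 kg = 145800 g.
n(Fe) = 145800 / 55.85 = 2610.6 mol.
Step 1 gives a 1:1 ratio of Fe to H2, so n(H2) = 2610.6 mol.
In step 2 the H2:H2O ratio is 2:2, so n(H2O) = 2610.6 mol.
Mass of H2O = 2610.6 × 18.016 = 47032 g = 47.03 kg.

47.03 kg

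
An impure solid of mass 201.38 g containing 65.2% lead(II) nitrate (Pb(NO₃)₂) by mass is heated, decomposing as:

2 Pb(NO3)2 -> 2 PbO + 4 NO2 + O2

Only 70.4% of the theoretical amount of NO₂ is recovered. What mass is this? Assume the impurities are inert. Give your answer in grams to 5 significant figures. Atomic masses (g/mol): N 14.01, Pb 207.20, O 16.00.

25.680 g

Pure Pb(NO3)2 available = 201.38 g × 0.652 = 131.300 g.
M(Pb(NO3)2) = 207.20 + 2(14.01) + 6(16.00) = 331.22 g/mol.
M(NO2) = 14.01 + 2(16.00) = 46.01 g/mol.
n(Pb(NO3)2) = 131.300 g / 331.22 g/mol = 0.396413 mol.
From the equation the Pb(NO3)2:NO2 mole ratio is 2:4, so n(NO2) = 0.396413 × 4/2 = 0.792825 mol.
Mass of NO2 = 0.792825 mol × 46.01 g/mol = 36.4779 g.
Actual mass collected = 36.4779 g × 0.704 = 25.6804 g.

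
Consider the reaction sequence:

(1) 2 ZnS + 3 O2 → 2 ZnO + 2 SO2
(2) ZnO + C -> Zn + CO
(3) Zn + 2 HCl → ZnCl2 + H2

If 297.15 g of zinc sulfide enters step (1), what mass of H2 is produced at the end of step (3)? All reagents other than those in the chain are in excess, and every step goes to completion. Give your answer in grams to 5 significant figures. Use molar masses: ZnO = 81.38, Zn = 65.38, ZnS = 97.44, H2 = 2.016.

6.1479 g

n(ZnS) = 297.15 / 97.44 = 3.04957 mol.
Reaction (1): ZnS→ZnO ratio 2:2 ⇒ n(ZnO) = 3.04957 mol.
Reaction (2): ZnO→Zn ratio 1:1 ⇒ n(Zn) = 3.04957 mol.
Reaction (3): Zn→H2 ratio 1:1 ⇒ n(H2) = 3.04957 mol.
Mass of H2 = 3.04957 × 2.016 = 6.14793 g.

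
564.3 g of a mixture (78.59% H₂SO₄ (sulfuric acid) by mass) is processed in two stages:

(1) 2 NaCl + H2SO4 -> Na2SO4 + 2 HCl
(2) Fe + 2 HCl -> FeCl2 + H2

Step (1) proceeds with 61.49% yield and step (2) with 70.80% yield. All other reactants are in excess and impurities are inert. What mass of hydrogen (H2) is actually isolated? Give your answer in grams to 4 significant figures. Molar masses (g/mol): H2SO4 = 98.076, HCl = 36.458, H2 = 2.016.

3.969 g

Pure H2SO4 = 564.3 × 0.7859 = 443.48 g.
n(H2SO4) = 443.48 / 98.076 = 4.5218 mol.
Step 1 (H2SO4:HCl = 1:2): theoretical n(HCl) = 9.0437 mol; at 61.49% yield, n(HCl) = 5.5610 mol.
Step 2 (HCl:H2 = 2:1): theoretical n(H2) = 2.7805 mol, so theoretical mass = 2.7805 × 2.016 = 5.6054 g.
At 70.80% yield, actual mass of H2 = 5.6054 × 0.7080 = 3.9687 g.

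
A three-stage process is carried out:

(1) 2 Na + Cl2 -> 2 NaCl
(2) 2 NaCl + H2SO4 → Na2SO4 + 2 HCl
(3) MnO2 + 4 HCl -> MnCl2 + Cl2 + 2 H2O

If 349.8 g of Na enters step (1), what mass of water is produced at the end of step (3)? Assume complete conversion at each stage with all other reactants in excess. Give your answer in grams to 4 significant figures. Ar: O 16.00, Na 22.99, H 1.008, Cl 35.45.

M(Na) = 22.99 g/mol.
M(H2O) = 2(1.008) + 16.00 = 18.016 g/mol.
n(Na) = 349.8 / 22.99 = 15.215 mol.
Reaction (1): Na→NaCl ratio 2:2 ⇒ n(NaCl) = 15.215 mol.
Reaction (2): NaCl→HCl ratio 2:2 ⇒ n(HCl) = 15.215 mol.
Reaction (3): HCl→H2O ratio 4:2 ⇒ n(H2O) = 7.6077 mol.
Mass of H2O = 7.6077 × 18.016 = 137.06 g.

137.1 g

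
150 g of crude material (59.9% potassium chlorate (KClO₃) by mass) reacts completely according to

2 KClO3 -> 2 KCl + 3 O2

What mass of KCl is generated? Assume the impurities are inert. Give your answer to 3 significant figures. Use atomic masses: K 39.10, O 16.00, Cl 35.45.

54.7 g

Mass of pure KClO3 = 150 g × 0.599 = 89.85 g.
M(KClO3) = 39.10 + 35.45 + 3(16.00) = 122.55 g/mol.
M(KCl) = 39.10 + 35.45 = 74.55 g/mol.
n(KClO3) = 89.85 g / 122.55 g/mol = 0.7332 mol.
From the equation the KClO3:KCl mole ratio is 2:2, so n(KCl) = 0.7332 × 2/2 = 0.7332 mol.
Mass of KCl = 0.7332 mol × 74.55 g/mol = 54.66 g.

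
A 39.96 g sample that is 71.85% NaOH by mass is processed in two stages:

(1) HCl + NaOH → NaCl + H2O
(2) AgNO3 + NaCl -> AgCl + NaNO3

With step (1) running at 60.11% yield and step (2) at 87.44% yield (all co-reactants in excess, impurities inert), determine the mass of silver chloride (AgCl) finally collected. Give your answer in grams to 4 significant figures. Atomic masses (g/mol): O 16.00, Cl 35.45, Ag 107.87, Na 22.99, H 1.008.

Pure NaOH = 39.96 × 0.7185 = 28.711 g.
M(NaOH) = 22.99 + 16.00 + 1.008 = 39.998 g/mol.
M(AgCl) = 107.87 + 35.45 = 143.32 g/mol.
n(NaOH) = 28.711 / 39.998 = 0.71782 mol.
Step 1 (NaOH:NaCl = 1:1): theoretical n(NaCl) = 0.71782 mol; at 60.11% yield, n(NaCl) = 0.43148 mol.
Step 2 (NaCl:AgCl = 1:1): theoretical n(AgCl) = 0.43148 mol, so theoretical mass = 0.43148 × 143.32 = 61.840 g.
At 87.44% yield, actual mass of AgCl = 61.840 × 0.8744 = 54.073 g.

54.07 g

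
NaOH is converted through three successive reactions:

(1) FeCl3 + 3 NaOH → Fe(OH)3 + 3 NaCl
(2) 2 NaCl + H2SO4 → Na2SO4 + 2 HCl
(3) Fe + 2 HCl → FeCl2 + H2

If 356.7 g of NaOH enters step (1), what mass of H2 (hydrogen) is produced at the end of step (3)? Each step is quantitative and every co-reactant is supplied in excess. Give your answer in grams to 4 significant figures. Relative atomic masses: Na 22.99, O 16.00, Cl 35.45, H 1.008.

8.989 g

M(NaOH) = 22.99 + 16.00 + 1.008 = 39.998 g/mol.
M(H2) = 2(1.008) = 2.016 g/mol.
n(NaOH) = 356.7 / 39.998 = 8.9179 mol.
Reaction (1): NaOH→NaCl ratio 3:3 ⇒ n(NaCl) = 8.9179 mol.
Reaction (2): NaCl→HCl ratio 2:2 ⇒ n(HCl) = 8.9179 mol.
Reaction (3): HCl→H2 ratio 2:1 ⇒ n(H2) = 4.4590 mol.
Mass of H2 = 4.4590 × 2.016 = 8.9893 g.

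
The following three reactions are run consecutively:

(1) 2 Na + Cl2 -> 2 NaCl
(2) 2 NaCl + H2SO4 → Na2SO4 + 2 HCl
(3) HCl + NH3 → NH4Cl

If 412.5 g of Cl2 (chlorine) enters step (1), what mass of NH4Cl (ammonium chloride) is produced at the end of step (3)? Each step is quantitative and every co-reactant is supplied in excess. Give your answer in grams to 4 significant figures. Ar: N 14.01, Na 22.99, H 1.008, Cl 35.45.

M(Cl2) = 2(35.45) = 70.90 g/mol.
M(NH4Cl) = 14.01 + 4(1.008) + 35.45 = 53.492 g/mol.
n(Cl2) = 412.5 / 70.90 = 5.8181 mol.
Reaction (1): Cl2→NaCl ratio 1:2 ⇒ n(NaCl) = 11.636 mol.
Reaction (2): NaCl→HCl ratio 2:2 ⇒ n(HCl) = 11.636 mol.
Reaction (3): HCl→NH4Cl ratio 1:1 ⇒ n(NH4Cl) = 11.636 mol.
Mass of NH4Cl = 11.636 × 53.492 = 622.44 g.

622.4 g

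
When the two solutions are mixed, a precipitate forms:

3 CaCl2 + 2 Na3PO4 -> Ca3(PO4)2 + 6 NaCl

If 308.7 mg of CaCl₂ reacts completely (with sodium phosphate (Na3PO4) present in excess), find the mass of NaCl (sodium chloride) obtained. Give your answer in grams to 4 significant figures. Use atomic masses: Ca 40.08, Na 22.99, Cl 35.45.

M(CaCl2) = 40.08 + 2(35.45) = 110.98 g/mol.
M(NaCl) = 22.99 + 35.45 = 58.44 g/mol.
Convert: 308.7 mg = 0.30870 g.
n(CaCl2) = 0.30870 g / 110.98 g/mol = 0.0027816 mol.
From the equation the CaCl2:NaCl mole ratio is 3:6, so n(NaCl) = 0.0027816 × 6/3 = 0.0055632 mol.
Mass of NaCl = 0.0055632 mol × 58.44 g/mol = 0.32511 g.

0.3251 g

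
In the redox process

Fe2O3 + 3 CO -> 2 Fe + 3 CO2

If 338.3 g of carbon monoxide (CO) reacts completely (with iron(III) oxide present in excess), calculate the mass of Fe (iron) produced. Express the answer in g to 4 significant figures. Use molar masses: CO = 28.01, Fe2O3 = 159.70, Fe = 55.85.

n(CO) = 338.30 g / 28.01 g/mol = 12.078 mol.
From the equation the CO:Fe mole ratio is 3:2, so n(Fe) = 12.078 × 2/3 = 8.0519 mol.
Mass of Fe = 8.0519 mol × 55.85 g/mol = 449.70 g.

449.7 g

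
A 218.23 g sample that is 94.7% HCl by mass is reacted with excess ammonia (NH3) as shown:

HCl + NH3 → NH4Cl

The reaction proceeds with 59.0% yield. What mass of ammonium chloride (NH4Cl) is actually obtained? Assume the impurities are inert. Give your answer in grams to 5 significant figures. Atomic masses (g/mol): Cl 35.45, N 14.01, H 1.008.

Pure HCl available = 218.23 g × 0.947 = 206.664 g.
M(HCl) = 1.008 + 35.45 = 36.458 g/mol.
M(NH4Cl) = 14.01 + 4(1.008) + 35.45 = 53.492 g/mol.
n(HCl) = 206.664 g / 36.458 g/mol = 5.66854 mol.
From the equation the HCl:NH4Cl mole ratio is 1:1, so n(NH4Cl) = 5.66854 × 1/1 = 5.66854 mol.
Mass of NH4Cl = 5.66854 mol × 53.492 g/mol = 303.222 g.
Actual mass collected = 303.222 g × 0.590 = 178.901 g.

178.90 g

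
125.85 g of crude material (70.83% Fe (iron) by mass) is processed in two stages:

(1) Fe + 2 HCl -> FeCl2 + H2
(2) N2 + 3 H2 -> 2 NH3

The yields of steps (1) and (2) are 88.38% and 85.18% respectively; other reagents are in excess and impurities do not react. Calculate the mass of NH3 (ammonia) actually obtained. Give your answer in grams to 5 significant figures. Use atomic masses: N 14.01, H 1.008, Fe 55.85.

13.645 g

Pure Fe = 125.85 × 0.7083 = 89.1396 g.
M(Fe) = 55.85 g/mol.
M(NH3) = 14.01 + 3(1.008) = 17.034 g/mol.
n(Fe) = 89.1396 / 55.85 = 1.59605 mol.
Step 1 (Fe:H2 = 1:1): theoretical n(H2) = 1.59605 mol; at 88.38% yield, n(H2) = 1.41059 mol.
Step 2 (H2:NH3 = 3:2): theoretical n(NH3) = 0.940394 mol, so theoretical mass = 0.940394 × 17.034 = 16.0187 g.
At 85.18% yield, actual mass of NH3 = 16.0187 × 0.8518 = 13.6447 g.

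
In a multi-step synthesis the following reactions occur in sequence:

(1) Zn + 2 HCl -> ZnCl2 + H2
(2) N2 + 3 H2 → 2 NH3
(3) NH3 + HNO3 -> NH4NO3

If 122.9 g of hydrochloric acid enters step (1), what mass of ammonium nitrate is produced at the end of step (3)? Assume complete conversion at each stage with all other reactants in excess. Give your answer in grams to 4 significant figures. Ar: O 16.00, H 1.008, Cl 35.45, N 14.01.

89.95 g

M(HCl) = 1.008 + 35.45 = 36.458 g/mol.
M(NH4NO3) = 2(14.01) + 4(1.008) + 3(16.00) = 80.052 g/mol.
n(HCl) = 122.9 / 36.458 = 3.3710 mol.
Reaction (1): HCl→H2 ratio 2:1 ⇒ n(H2) = 1.6855 mol.
Reaction (2): H2→NH3 ratio 3:2 ⇒ n(NH3) = 1.1237 mol.
Reaction (3): NH3→NH4NO3 ratio 1:1 ⇒ n(NH4NO3) = 1.1237 mol.
Mass of NH4NO3 = 1.1237 × 80.052 = 89.952 g.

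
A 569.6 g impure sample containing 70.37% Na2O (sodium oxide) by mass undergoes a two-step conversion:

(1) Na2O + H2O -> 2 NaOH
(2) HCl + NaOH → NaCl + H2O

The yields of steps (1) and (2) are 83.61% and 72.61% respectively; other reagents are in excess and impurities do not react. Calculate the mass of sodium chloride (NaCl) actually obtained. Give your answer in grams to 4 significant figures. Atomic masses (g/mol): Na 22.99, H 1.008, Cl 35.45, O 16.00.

458.9 g

Pure Na2O = 569.6 × 0.7037 = 400.83 g.
M(Na2O) = 2(22.99) + 16.00 = 61.98 g/mol.
M(NaCl) = 22.99 + 35.45 = 58.44 g/mol.
n(Na2O) = 400.83 / 61.98 = 6.4670 mol.
Step 1 (Na2O:NaOH = 1:2): theoretical n(NaOH) = 12.934 mol; at 83.61% yield, n(NaOH) = 10.814 mol.
Step 2 (NaOH:NaCl = 1:1): theoretical n(NaCl) = 10.814 mol, so theoretical mass = 10.814 × 58.44 = 631.98 g.
At 72.61% yield, actual mass of NaCl = 631.98 × 0.7261 = 458.88 g.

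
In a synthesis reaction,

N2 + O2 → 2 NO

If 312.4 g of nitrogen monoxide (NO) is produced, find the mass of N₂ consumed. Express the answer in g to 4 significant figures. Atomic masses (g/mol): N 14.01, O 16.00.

M(NO) = 14.01 + 16.00 = 30.01 g/mol.
M(N2) = 2(14.01) = 28.02 g/mol.
n(NO) = 312.40 g / 30.01 g/mol = 10.410 mol.
From the equation the NO:N2 mole ratio is 2:1, so n(N2) = 10.410 × 1/2 = 5.2049 mol.
Mass of N2 = 5.2049 mol × 28.02 g/mol = 145.84 g.

145.8 g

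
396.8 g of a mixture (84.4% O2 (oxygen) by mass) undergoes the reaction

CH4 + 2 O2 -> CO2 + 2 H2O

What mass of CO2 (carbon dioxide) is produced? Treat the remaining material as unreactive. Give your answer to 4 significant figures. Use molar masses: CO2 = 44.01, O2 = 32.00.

Mass of pure O2 = 396.8 g × 0.844 = 334.90 g.
n(O2) = 334.90 g / 32.00 g/mol = 10.466 mol.
From the equation the O2:CO2 mole ratio is 2:1, so n(CO2) = 10.466 × 1/2 = 5.2328 mol.
Mass of CO2 = 5.2328 mol × 44.01 g/mol = 230.30 g.

230.3 g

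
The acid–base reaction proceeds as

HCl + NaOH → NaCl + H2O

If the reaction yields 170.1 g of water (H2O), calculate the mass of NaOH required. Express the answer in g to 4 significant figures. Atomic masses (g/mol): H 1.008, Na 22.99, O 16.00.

377.6 g

M(H2O) = 2(1.008) + 16.00 = 18.016 g/mol.
M(NaOH) = 22.99 + 16.00 + 1.008 = 39.998 g/mol.
n(H2O) = 170.10 g / 18.016 g/mol = 9.4416 mol.
From the equation the H2O:NaOH mole ratio is 1:1, so n(NaOH) = 9.4416 × 1/1 = 9.4416 mol.
Mass of NaOH = 9.4416 mol × 39.998 g/mol = 377.65 g.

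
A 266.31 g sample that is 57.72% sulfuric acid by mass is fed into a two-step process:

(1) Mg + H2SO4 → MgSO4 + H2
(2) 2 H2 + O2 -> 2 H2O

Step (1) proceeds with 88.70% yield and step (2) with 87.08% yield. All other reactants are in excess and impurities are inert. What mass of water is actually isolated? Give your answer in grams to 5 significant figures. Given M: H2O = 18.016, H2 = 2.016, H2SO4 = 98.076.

Pure H2SO4 = 266.31 × 0.5772 = 153.714 g.
n(H2SO4) = 153.714 / 98.076 = 1.56730 mol.
Step 1 (H2SO4:H2 = 1:1): theoretical n(H2) = 1.56730 mol; at 88.70% yield, n(H2) = 1.39019 mol.
Step 2 (H2:H2O = 2:2): theoretical n(H2O) = 1.39019 mol, so theoretical mass = 1.39019 × 18.016 = 25.0457 g.
At 87.08% yield, actual mass of H2O = 25.0457 × 0.8708 = 21.8098 g.

21.810 g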